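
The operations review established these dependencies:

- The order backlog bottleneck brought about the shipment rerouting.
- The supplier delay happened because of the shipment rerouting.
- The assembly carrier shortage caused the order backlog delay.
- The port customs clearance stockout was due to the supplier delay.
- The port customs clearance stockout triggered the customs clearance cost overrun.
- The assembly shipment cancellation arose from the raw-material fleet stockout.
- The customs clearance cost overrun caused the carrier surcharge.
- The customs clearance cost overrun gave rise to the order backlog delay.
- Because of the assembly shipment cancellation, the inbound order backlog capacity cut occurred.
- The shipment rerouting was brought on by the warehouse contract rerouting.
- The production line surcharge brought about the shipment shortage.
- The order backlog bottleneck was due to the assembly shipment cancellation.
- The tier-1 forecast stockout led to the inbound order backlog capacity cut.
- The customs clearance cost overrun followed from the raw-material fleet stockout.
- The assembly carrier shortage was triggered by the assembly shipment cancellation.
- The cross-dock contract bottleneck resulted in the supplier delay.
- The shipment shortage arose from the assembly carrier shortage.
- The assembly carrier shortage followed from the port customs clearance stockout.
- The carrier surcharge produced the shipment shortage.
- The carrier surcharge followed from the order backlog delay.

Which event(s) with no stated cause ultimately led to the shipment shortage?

Tracing upstream from the shipment shortage: the shipment shortage ← the assembly carrier shortage ← the port customs clearance stockout ← the supplier delay ← the shipment rerouting ← the warehouse contract rerouting.
A separate upstream branch: the shipment shortage ← the assembly carrier shortage ← the assembly shipment cancellation ← the raw-material fleet stockout.
A separate upstream branch: the shipment shortage ← the assembly carrier shortage ← the port customs clearance stockout ← the supplier delay ← the cross-dock contract bottleneck.
A separate upstream branch: the shipment shortage ← the production line surcharge.
Each of those chain origins has no stated cause.

the cross-dock contract bottleneck, the production line surcharge, the raw-material fleet stockout, the warehouse contract rerouting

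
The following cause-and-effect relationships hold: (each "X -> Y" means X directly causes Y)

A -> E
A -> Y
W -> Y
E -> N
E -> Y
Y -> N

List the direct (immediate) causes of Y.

A, E, W → Y with nothing further upstream stated.

A, E, W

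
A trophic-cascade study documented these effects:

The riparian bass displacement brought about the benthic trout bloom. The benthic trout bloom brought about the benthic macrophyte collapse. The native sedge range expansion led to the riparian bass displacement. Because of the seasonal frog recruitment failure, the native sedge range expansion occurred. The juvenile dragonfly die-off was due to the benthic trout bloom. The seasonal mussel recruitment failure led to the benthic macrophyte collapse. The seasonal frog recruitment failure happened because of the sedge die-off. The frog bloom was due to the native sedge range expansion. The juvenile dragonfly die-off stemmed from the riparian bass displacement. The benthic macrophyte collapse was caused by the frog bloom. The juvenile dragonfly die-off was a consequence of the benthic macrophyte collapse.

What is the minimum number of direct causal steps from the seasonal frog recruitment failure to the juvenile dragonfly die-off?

Shortest chain: the seasonal frog recruitment failure → the native sedge range expansion → the riparian bass displacement → the juvenile dragonfly die-off.

3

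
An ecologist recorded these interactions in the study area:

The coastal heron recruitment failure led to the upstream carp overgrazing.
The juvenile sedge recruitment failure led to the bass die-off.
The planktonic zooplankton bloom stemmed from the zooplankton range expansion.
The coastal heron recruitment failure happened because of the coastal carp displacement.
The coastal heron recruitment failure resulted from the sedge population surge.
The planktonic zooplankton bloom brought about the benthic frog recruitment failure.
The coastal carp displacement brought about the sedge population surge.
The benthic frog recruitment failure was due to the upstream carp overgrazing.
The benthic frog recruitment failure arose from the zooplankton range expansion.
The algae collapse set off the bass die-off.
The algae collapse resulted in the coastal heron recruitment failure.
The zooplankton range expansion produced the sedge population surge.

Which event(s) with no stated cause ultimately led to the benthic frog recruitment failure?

the algae collapse, the coastal carp displacement, the zooplankton range expansion

Tracing upstream from the benthic frog recruitment failure: the benthic frog recruitment failure ← the zooplankton range expansion.
A separate upstream branch: the benthic frog recruitment failure ← the upstream carp overgrazing ← the coastal heron recruitment failure ← the coastal carp displacement.
A separate upstream branch: the benthic frog recruitment failure ← the upstream carp overgrazing ← the coastal heron recruitment failure ← the algae collapse.
Each of those chain origins has no stated cause.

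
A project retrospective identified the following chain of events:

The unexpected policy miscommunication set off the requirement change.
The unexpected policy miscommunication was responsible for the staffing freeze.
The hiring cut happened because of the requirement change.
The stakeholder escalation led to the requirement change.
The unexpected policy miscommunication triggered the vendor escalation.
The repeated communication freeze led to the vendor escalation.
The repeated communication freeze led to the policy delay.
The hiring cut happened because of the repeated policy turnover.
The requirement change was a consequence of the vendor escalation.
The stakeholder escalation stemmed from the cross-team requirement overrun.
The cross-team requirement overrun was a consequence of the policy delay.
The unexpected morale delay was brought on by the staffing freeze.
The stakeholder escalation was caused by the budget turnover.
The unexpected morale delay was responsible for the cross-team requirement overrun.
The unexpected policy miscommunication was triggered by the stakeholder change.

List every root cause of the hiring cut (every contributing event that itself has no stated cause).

Tracing upstream from the hiring cut: the hiring cut ← the requirement change ← the vendor escalation ← the repeated communication freeze.
A separate upstream branch: the hiring cut ← the requirement change ← the unexpected policy miscommunication ← the stakeholder change.
A separate upstream branch: the hiring cut ← the requirement change ← the stakeholder escalation ← the budget turnover.
A separate upstream branch: the hiring cut ← the repeated policy turnover.
Each of those chain origins has no stated cause.

the budget turnover, the repeated communication freeze, the repeated policy turnover, the stakeholder change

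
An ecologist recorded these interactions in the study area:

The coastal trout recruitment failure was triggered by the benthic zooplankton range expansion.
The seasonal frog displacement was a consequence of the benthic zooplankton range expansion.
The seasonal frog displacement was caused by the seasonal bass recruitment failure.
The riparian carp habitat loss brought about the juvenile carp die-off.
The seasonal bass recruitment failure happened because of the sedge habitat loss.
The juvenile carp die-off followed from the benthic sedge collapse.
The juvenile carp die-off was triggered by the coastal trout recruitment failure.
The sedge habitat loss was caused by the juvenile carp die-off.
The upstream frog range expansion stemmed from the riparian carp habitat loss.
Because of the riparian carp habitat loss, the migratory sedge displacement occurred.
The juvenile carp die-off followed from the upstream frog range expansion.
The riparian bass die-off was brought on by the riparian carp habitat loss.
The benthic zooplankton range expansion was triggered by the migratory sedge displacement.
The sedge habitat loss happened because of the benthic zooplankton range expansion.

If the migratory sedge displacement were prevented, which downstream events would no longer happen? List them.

the benthic zooplankton range expansion, the coastal trout recruitment failure

Downstream of the migratory sedge displacement: the benthic zooplankton range expansion, the coastal trout recruitment failure, the juvenile carp die-off, the sedge habitat loss, the seasonal bass recruitment failure, the seasonal frog displacement.
Of those, still caused via another path: the juvenile carp die-off, the sedge habitat loss, the seasonal bass recruitment failure, the seasonal frog displacement.
The remainder have no surviving cause.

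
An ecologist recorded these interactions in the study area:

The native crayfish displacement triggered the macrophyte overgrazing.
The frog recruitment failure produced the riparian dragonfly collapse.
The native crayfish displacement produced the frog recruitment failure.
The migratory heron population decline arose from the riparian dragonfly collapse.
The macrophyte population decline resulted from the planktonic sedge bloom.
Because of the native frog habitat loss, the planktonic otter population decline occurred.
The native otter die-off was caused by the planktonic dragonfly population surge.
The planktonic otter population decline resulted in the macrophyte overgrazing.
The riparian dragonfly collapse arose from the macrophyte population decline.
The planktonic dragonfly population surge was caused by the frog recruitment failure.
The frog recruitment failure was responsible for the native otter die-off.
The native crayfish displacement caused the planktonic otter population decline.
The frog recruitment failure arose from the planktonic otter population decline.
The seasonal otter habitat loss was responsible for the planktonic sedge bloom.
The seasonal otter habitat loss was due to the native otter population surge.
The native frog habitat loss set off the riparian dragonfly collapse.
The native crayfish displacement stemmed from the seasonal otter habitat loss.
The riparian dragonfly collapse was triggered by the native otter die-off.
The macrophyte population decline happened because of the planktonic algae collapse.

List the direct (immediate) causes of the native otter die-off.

the frog recruitment failure, the planktonic dragonfly population surge

Upstream contributors include the native otter population surge, the seasonal otter habitat loss, the native frog habitat loss, the native crayfish displacement, the planktonic otter population decline, but only the frog recruitment failure, the planktonic dragonfly population surge feed directly into the native otter die-off.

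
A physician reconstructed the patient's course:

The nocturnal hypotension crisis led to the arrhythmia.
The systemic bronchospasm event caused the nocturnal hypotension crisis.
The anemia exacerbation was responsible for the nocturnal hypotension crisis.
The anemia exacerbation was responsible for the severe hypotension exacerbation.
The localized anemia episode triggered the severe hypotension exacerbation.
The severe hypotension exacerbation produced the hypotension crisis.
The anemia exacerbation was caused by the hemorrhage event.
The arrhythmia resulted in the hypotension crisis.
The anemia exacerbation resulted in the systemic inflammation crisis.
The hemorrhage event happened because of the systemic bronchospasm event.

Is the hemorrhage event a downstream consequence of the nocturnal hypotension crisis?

The nocturnal hypotension crisis leads to the arrhythmia, the hypotension crisis; the hemorrhage event is not among them.

No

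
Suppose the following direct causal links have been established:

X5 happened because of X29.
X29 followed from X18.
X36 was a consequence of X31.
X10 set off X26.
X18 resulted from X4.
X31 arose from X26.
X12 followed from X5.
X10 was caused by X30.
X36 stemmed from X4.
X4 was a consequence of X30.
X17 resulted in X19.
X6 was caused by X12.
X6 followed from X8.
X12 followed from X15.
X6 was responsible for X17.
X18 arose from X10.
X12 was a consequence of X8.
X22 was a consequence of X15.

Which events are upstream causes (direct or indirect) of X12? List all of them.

X10, X15, X18, X29, X30, X4, X5, X8

Immediate causes of X12: X15, X8, X5.
Further upstream: X30, X4, X10, X18, X29.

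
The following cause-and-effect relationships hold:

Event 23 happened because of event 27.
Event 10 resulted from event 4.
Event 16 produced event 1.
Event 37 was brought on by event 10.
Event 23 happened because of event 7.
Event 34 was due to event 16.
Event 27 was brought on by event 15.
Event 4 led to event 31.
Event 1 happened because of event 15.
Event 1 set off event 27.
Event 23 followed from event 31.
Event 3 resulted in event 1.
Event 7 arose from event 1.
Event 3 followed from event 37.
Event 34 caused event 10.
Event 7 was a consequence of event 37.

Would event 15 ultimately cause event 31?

Event 15 leads to event 1, event 27, event 7, event 23; event 31 is not among them.

No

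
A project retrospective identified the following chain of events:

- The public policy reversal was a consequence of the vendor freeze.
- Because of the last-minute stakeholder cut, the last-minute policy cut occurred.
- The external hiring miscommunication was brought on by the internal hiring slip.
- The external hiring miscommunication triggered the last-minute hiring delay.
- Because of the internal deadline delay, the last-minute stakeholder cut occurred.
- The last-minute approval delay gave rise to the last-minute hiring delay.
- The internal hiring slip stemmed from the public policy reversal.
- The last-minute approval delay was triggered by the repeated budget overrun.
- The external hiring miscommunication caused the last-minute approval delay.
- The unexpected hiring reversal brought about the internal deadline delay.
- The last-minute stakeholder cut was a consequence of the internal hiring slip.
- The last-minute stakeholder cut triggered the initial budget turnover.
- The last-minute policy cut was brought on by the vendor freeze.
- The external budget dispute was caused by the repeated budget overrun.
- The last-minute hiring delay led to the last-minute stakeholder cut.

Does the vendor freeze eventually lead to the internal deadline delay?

No

The vendor freeze leads to the public policy reversal, the internal hiring slip, the external hiring miscommunication, the last-minute approval delay, the last-minute hiring delay, the last-minute stakeholder cut, the initial budget turnover, the last-minute policy cut; the internal deadline delay is not among them.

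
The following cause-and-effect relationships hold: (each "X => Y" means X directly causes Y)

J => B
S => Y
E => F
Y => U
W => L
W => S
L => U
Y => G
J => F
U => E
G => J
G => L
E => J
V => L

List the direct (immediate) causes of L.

Upstream contributors include S, Y, but only G, V, W feed directly into L.

G, V, W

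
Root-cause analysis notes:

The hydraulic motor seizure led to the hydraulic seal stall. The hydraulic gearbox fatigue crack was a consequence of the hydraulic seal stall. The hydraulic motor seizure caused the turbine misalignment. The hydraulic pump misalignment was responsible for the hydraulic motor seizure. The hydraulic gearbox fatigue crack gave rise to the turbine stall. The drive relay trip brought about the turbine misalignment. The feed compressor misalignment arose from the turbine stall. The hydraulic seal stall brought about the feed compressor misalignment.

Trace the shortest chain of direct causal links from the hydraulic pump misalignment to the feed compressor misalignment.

the hydraulic pump misalignment → the hydraulic motor seizure
the hydraulic motor seizure → the hydraulic seal stall
the hydraulic seal stall → the feed compressor misalignment
Length: 3 steps.

the hydraulic pump misalignment → the hydraulic motor seizure → the hydraulic seal stall → the feed compressor misalignment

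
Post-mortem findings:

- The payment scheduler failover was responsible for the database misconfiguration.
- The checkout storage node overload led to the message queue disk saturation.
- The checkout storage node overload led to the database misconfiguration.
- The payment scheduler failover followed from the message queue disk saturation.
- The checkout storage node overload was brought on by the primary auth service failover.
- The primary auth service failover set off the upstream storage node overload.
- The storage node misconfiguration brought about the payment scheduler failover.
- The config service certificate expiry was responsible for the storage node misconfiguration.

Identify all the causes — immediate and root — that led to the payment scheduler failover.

the checkout storage node overload, the config service certificate expiry, the message queue disk saturation, the primary auth service failover, the storage node misconfiguration

Immediate causes of the payment scheduler failover: the message queue disk saturation, the storage node misconfiguration.
Further upstream: the primary auth service failover, the config service certificate expiry, the checkout storage node overload.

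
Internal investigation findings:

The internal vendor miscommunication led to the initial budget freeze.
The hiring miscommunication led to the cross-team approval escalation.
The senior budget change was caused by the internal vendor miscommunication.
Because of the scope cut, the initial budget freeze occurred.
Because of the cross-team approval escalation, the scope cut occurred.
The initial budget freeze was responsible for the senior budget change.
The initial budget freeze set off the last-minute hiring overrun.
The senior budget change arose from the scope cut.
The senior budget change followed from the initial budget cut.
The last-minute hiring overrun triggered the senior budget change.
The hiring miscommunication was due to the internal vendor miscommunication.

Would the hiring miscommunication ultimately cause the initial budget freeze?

Yes

There is a causal chain: the hiring miscommunication → the cross-team approval escalation → the scope cut → the initial budget freeze.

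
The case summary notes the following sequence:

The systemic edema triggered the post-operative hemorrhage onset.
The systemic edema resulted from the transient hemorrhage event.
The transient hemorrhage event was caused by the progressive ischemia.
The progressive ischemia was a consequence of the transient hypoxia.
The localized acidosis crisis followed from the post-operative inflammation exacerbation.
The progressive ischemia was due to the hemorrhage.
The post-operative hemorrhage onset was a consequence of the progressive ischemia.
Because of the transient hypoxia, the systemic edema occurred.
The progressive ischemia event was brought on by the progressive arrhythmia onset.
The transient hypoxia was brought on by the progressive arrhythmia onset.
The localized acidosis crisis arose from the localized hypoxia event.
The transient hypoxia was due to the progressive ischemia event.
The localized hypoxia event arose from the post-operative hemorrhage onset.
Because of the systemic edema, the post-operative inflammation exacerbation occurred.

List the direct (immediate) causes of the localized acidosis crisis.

the localized hypoxia event, the post-operative inflammation exacerbation

Upstream contributors include the progressive arrhythmia onset, the progressive ischemia event, the transient hypoxia, the progressive ischemia, the transient hemorrhage event, the systemic edema, the post-operative hemorrhage onset, the hemorrhage, but only the localized hypoxia event, the post-operative inflammation exacerbation feed directly into the localized acidosis crisis.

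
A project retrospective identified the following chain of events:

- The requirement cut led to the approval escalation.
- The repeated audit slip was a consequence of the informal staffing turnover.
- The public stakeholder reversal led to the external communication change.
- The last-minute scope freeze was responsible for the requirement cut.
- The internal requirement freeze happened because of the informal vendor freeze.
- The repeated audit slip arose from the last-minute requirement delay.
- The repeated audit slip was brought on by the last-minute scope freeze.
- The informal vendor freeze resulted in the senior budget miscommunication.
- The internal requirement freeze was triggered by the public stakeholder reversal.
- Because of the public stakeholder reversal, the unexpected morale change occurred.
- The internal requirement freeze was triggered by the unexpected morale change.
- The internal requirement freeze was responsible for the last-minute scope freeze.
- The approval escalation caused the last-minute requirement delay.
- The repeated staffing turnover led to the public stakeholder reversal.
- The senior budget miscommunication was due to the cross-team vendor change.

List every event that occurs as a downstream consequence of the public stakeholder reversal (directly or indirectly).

the approval escalation, the external communication change, the internal requirement freeze, the last-minute requirement delay, the last-minute scope freeze, the repeated audit slip, the requirement cut, the unexpected morale change

Direct effects: the unexpected morale change, the external communication change, the internal requirement freeze.
2 steps out: the last-minute scope freeze.
3 steps out: the requirement cut, the repeated audit slip.
4 steps out: the approval escalation.
5 steps out: the last-minute requirement delay.
Not reachable from it: the cross-team vendor change, the informal vendor freeze, the repeated staffing turnover, the senior budget miscommunication, the informal staffing turnover.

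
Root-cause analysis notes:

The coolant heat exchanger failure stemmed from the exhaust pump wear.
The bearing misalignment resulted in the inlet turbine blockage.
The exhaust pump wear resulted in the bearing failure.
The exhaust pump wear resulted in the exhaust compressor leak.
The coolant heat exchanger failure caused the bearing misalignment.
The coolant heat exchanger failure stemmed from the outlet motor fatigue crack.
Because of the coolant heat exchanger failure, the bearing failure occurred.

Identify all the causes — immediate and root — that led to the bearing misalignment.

the coolant heat exchanger failure, the exhaust pump wear, the outlet motor fatigue crack

Immediate cause of the bearing misalignment: the coolant heat exchanger failure.
Further upstream: the outlet motor fatigue crack, the exhaust pump wear.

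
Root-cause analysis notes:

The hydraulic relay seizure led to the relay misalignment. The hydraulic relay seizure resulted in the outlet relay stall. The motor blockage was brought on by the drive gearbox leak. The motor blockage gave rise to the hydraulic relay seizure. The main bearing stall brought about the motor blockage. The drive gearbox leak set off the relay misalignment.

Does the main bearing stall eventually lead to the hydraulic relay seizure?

Yes

There is a causal chain: the main bearing stall → the motor blockage → the hydraulic relay seizure.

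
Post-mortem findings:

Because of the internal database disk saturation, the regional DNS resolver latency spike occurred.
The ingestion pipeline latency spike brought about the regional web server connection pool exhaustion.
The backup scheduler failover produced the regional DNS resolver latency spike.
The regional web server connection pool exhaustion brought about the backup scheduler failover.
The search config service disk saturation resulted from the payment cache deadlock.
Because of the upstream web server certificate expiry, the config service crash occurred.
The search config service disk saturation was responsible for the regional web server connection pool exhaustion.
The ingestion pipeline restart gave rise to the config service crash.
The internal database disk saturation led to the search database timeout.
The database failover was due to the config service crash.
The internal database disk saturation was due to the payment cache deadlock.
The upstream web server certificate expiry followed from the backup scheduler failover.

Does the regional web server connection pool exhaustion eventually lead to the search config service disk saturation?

The regional web server connection pool exhaustion leads to the backup scheduler failover, the upstream web server certificate expiry, the config service crash, the regional DNS resolver latency spike, the database failover; the search config service disk saturation is not among them.

No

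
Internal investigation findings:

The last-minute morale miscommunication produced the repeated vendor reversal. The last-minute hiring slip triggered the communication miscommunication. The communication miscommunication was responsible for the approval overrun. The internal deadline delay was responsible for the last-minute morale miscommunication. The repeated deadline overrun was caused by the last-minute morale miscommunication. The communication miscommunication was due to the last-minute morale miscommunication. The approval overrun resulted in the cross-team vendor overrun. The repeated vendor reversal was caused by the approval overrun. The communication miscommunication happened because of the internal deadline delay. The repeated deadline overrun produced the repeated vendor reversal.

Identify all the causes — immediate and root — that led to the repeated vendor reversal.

Immediate causes of the repeated vendor reversal: the last-minute morale miscommunication, the approval overrun, the repeated deadline overrun.
Further upstream: the internal deadline delay, the communication miscommunication, the last-minute hiring slip.

the approval overrun, the communication miscommunication, the internal deadline delay, the last-minute hiring slip, the last-minute morale miscommunication, the repeated deadline overrun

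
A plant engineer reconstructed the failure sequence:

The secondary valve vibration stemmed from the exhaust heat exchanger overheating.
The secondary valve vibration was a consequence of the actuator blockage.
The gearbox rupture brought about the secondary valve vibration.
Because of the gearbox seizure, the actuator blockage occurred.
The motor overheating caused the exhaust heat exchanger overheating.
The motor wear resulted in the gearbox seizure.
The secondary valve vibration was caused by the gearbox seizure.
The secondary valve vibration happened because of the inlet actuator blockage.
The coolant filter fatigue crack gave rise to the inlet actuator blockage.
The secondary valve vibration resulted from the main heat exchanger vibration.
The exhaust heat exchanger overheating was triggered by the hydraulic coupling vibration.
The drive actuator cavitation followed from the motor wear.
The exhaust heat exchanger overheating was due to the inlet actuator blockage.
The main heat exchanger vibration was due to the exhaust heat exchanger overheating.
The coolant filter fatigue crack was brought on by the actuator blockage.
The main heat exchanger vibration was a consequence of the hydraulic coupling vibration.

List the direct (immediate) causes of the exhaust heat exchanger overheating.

the hydraulic coupling vibration, the inlet actuator blockage, the motor overheating

Upstream contributors include the motor wear, the gearbox seizure, the actuator blockage, the coolant filter fatigue crack, but only the hydraulic coupling vibration, the inlet actuator blockage, the motor overheating feed directly into the exhaust heat exchanger overheating.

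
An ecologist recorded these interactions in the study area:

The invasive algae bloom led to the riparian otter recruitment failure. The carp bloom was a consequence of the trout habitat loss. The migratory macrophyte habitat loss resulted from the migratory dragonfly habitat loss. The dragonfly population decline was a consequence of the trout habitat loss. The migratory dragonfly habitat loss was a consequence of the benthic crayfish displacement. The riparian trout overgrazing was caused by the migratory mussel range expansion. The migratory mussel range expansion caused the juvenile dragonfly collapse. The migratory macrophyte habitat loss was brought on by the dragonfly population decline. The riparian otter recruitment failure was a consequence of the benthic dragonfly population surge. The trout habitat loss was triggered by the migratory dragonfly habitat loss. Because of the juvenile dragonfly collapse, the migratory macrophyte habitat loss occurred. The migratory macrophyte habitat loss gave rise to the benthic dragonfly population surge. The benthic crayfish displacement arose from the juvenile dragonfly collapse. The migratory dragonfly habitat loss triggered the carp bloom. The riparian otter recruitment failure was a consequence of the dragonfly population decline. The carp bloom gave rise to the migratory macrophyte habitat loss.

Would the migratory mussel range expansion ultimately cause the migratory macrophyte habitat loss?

There is a causal chain: the migratory mussel range expansion → the juvenile dragonfly collapse → the migratory macrophyte habitat loss.

Yes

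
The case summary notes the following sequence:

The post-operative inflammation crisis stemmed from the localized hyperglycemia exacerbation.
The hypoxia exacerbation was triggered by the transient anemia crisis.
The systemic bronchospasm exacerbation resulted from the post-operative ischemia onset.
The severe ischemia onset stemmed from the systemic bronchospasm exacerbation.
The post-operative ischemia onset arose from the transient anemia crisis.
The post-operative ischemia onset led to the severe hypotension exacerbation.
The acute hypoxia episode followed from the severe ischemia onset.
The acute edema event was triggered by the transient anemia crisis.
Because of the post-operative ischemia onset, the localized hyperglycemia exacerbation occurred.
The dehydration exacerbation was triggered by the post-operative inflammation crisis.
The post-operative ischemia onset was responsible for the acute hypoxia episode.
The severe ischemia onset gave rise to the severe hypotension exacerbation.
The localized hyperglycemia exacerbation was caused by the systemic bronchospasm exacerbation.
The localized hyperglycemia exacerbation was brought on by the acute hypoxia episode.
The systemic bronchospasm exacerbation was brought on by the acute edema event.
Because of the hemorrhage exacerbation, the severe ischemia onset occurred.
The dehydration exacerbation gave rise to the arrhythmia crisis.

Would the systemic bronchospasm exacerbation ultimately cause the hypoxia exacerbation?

No

The systemic bronchospasm exacerbation leads to the severe ischemia onset, the acute hypoxia episode, the localized hyperglycemia exacerbation, the post-operative inflammation crisis, the dehydration exacerbation, the severe hypotension exacerbation, the arrhythmia crisis; the hypoxia exacerbation is not among them.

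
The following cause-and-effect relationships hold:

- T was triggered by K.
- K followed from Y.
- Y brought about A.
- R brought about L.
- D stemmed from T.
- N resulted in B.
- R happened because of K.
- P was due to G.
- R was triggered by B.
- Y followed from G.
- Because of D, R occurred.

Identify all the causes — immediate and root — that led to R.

B, D, G, K, N, T, Y

Immediate causes of R: K, D, B.
Further upstream: G, N, Y, T.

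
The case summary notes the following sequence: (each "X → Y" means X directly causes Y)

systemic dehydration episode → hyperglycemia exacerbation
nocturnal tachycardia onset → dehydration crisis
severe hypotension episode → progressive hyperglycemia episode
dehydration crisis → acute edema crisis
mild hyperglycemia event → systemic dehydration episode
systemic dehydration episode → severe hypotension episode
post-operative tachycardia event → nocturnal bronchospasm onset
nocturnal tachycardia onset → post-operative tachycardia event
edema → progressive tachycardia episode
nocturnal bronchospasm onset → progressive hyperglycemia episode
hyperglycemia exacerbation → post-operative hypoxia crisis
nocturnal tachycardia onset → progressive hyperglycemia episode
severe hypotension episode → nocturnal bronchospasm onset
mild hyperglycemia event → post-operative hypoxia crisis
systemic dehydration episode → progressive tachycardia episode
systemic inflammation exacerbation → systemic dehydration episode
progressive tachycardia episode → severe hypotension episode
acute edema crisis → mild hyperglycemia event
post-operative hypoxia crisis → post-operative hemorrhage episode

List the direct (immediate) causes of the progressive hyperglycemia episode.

the nocturnal bronchospasm onset, the nocturnal tachycardia onset, the severe hypotension episode

Upstream contributors include the dehydration crisis, the post-operative tachycardia event, the acute edema crisis, the edema, the systemic inflammation exacerbation, the mild hyperglycemia event, the systemic dehydration episode, the progressive tachycardia episode, but only the nocturnal bronchospasm onset, the nocturnal tachycardia onset, the severe hypotension episode feed directly into the progressive hyperglycemia episode.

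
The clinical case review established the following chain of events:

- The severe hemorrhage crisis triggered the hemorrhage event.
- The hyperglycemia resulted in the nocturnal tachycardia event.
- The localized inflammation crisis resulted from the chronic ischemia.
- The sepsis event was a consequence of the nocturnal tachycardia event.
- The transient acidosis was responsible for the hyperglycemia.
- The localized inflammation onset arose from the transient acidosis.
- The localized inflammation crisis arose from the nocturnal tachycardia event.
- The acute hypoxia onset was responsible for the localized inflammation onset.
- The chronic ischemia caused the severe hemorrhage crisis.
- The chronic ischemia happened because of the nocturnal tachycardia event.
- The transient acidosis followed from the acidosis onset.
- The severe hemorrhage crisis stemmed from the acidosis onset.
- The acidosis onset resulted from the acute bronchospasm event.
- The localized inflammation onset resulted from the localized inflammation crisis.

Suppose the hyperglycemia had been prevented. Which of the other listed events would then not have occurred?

the chronic ischemia, the localized inflammation crisis, the nocturnal tachycardia event, the sepsis event

Downstream of the hyperglycemia: the nocturnal tachycardia event, the chronic ischemia, the severe hemorrhage crisis, the sepsis event, the hemorrhage event, the localized inflammation crisis, the localized inflammation onset.
Of those, still caused via another path: the severe hemorrhage crisis, the hemorrhage event, the localized inflammation onset.
The remainder have no surviving cause.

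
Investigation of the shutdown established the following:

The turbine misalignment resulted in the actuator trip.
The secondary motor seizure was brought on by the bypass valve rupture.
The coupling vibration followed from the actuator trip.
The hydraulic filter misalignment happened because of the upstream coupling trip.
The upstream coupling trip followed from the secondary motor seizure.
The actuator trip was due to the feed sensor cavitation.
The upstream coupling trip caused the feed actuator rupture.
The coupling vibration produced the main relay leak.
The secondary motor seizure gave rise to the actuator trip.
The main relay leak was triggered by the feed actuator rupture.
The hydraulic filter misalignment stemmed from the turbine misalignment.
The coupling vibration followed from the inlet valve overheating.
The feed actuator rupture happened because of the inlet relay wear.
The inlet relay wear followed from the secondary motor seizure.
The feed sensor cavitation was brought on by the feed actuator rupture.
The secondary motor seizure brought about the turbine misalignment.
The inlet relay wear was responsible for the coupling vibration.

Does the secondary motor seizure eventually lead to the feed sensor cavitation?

There is a causal chain: the secondary motor seizure → the upstream coupling trip → the feed actuator rupture → the feed sensor cavitation.

Yes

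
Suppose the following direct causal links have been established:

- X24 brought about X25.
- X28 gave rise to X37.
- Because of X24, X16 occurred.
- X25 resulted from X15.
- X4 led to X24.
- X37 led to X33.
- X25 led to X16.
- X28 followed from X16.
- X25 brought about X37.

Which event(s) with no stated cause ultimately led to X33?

Tracing upstream from X33: X33 ← X37 ← X25 ← X24 ← X4.
A separate upstream branch: X33 ← X37 ← X25 ← X15.
Each of those chain origins has no stated cause.

X15, X4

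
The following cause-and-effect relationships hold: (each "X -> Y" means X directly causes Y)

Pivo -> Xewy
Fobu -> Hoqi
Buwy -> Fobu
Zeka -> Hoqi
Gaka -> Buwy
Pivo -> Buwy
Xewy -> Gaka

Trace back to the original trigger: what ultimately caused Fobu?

Pivo

Tracing upstream from Fobu: Fobu ← Buwy ← Pivo.
Pivo has no stated cause, so it is the root.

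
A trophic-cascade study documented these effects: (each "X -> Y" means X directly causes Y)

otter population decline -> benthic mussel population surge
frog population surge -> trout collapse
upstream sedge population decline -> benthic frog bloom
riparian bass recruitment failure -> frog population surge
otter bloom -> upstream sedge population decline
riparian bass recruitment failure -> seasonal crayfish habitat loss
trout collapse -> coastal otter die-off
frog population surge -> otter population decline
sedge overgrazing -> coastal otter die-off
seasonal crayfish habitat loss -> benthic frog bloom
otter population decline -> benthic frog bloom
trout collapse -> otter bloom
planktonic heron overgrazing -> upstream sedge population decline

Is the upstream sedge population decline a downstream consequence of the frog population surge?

There is a causal chain: the frog population surge → the trout collapse → the otter bloom → the upstream sedge population decline.

Yes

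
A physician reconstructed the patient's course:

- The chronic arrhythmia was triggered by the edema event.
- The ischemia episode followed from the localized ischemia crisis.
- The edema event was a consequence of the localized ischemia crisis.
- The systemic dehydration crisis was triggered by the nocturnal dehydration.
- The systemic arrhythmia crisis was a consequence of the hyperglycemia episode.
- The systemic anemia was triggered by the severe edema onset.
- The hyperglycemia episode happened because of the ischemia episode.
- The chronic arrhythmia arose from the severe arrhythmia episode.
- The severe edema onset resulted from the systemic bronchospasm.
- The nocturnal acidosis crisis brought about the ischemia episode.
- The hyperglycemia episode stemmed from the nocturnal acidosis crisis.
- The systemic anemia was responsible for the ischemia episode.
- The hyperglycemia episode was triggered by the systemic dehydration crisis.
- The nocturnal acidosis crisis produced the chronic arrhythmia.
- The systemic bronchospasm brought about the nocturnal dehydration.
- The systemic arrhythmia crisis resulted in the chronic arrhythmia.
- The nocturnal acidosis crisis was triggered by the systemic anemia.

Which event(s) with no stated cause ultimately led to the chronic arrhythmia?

the localized ischemia crisis, the severe arrhythmia episode, the systemic bronchospasm

Tracing upstream from the chronic arrhythmia: the chronic arrhythmia ← the nocturnal acidosis crisis ← the systemic anemia ← the severe edema onset ← the systemic bronchospasm.
A separate upstream branch: the chronic arrhythmia ← the edema event ← the localized ischemia crisis.
A separate upstream branch: the chronic arrhythmia ← the severe arrhythmia episode.
Each of those chain origins has no stated cause.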